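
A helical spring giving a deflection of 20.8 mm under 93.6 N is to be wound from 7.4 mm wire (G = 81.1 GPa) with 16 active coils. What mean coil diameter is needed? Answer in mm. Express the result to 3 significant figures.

75.0 mm

Required rate k = F/δ = 93.6/20.8 = 4.5 N/mm
D = (Gd⁴/(8N_a·k))^(1/3) = (81.1×10³·7.4⁴/(8·16·4.5))^(1/3)
  = (422207)^(1/3) = 75.0197 mm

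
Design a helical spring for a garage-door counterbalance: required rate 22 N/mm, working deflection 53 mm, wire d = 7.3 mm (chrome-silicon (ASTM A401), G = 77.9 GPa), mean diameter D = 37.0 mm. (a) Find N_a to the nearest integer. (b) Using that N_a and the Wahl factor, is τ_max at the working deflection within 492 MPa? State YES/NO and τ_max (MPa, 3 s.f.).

N_a = Gd⁴/(8D³k) = (77.9×10³)(7.3⁴)/(8·37.0³·22) = 24.81 → N_a = 25
Actual rate k = Gd⁴/(8D³·25) = 21.837 N/mm
Working load F = kδ = 21.837·53 = 1157.4 N
C = 37.0/7.3 = 5.0685; K_W = (4C−1)/(4C−4)+0.615/C = 1.3057
τ_max = K_W·8FD/(πd³) = 1.3057·280.31 = 366 MPa
τ_max ≤ 492 MPa → acceptable

(a) 25 coils; (b) YES, τ_max = 366 MPa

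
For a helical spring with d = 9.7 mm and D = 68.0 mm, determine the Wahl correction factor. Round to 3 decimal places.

C = D/d = 68.0/9.7 = 7.0103
K_W = (4C−1)/(4C−4) + 0.615/C = 27.041/24.041 + 0.0877 = 1.2125

1.213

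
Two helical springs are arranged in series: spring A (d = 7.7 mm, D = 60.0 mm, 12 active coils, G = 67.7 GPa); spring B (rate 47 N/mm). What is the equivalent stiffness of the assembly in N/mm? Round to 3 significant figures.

9.22 N/mm

k_A = Gd⁴/(8D³N_a) = (67.7×10³)(7.7⁴)/(8·60.0³·12) = 11.477 N/mm
Series: 1/k_eq = 1/11.477 + 1/47 = 0.10841; k_eq = 9.2244 N/mm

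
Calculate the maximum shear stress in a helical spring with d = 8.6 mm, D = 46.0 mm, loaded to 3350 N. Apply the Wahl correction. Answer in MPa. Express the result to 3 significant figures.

794 MPa

Spring index C = D/d = 46.0/8.6 = 5.3488
K_W = (4C−1)/(4C−4) + 0.615/C = 20.395/17.395 + 0.1150 = 1.2874
τ₀ = 8FD/(πd³) = 8·3350·46.0/(π·8.6³) = 1.2328e+06/1998.2 = 616.95 MPa
τ_max = K·τ₀ = 1.2874 × 616.95 = 794.28 MPa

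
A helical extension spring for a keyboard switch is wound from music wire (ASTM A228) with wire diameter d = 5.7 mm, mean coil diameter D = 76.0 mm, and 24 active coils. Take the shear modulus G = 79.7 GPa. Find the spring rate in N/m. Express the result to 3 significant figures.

k = Gd⁴/(8D³N_a) = (79.7×10³ × 5.7⁴) / (8 × 76.0³ × 24)
  = 8.41313e+07 / 8.42834e+07 = 0.9982 N/mm = 998.2 N/m

998 N/m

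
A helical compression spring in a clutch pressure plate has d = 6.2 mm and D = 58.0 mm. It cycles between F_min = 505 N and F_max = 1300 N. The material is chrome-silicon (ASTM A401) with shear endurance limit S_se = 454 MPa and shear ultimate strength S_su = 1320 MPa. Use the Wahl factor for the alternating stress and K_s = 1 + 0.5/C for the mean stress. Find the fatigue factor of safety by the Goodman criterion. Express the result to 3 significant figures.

0.932

C = D/d = 58.0/6.2 = 9.3548; K_W = (4C−1)/(4C−4)+0.615/C = 1.1555; K_s = 1+0.5/C = 1.0534
F_a = (F_max−F_min)/2 = 397.5 N; F_m = (F_max+F_min)/2 = 902.5 N
τ_a = K_W·8F_aD/(πd³) = 1.1555 × 246.34 = 284.65 MPa
τ_m = K_s·8F_mD/(πd³) = 1.0534 × 559.29 = 589.19 MPa
Goodman: 1/n_f = τ_a/S_se + τ_m/S_su = 284.65/454 + 589.19/1320 = 0.62697 + 0.44635 = 1.0733
n_f = 1/1.0733 = 0.9317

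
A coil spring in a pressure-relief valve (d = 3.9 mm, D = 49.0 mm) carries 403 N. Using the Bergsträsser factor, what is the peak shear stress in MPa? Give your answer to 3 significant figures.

937 MPa

Spring index C = D/d = 49.0/3.9 = 12.5641
K_B = (4C+2)/(4C−3) = 52.256/47.256 = 1.1058
τ₀ = 8FD/(πd³) = 8·403·49.0/(π·3.9³) = 157976/186.36 = 847.71 MPa
τ_max = K·τ₀ = 1.1058 × 847.71 = 937.4 MPa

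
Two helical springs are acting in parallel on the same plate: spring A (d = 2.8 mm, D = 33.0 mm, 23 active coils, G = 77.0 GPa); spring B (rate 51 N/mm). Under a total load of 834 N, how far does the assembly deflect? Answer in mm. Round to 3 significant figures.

16.1 mm

k_A = Gd⁴/(8D³N_a) = (77.0×10³)(2.8⁴)/(8·33.0³·23) = 0.71575 N/mm
Parallel: k_eq = 0.71575 + 51 = 51.716 N/mm
δ = F/k_eq = 834/51.716 = 16.127 mm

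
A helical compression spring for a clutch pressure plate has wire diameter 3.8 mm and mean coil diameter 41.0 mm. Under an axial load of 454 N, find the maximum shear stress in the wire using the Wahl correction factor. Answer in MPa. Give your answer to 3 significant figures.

Spring index C = D/d = 41.0/3.8 = 10.7895
K_W = (4C−1)/(4C−4) + 0.615/C = 42.158/39.158 + 0.0570 = 1.1336
τ₀ = 8FD/(πd³) = 8·454·41.0/(π·3.8³) = 148912/172.39 = 863.83 MPa
τ_max = K·τ₀ = 1.1336 × 863.83 = 979.25 MPa

979 MPa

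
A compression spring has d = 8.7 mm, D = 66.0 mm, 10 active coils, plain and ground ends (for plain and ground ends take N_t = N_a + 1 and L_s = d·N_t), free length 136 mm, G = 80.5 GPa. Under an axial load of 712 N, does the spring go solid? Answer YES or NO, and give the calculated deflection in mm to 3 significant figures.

k = Gd⁴/(8D³N_a) = (80.5×10³)(8.7⁴)/(8·66.0³·10) = 20.052 N/mm
N_t = 11; L_s = 8.7·11 = 95.7 mm; δ_solid = L₀ − L_s = 136 − 95.7 = 40.3 mm
δ = F/k = 712/20.052 = 35.508 mm
δ < δ_solid → spring does not go solid

NO, δ = 35.5 mm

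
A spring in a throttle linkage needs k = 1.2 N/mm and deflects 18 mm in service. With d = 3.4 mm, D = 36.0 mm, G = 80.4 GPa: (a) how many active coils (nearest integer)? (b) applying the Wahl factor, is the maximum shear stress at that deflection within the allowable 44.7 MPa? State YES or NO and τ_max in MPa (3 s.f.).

N_a = Gd⁴/(8D³k) = (80.4×10³)(3.4⁴)/(8·36.0³·1.2) = 23.99 → N_a = 24
Actual rate k = Gd⁴/(8D³·24) = 1.1994 N/mm
Working load F = kδ = 1.1994·18 = 21.589 N
C = 36.0/3.4 = 10.5882; K_W = (4C−1)/(4C−4)+0.615/C = 1.1363
τ_max = K_W·8FD/(πd³) = 1.1363·50.355 = 57.218 MPa
τ_max > 44.7 MPa → exceeds allowable

(a) 24 coils; (b) NO, τ_max = 57.2 MPa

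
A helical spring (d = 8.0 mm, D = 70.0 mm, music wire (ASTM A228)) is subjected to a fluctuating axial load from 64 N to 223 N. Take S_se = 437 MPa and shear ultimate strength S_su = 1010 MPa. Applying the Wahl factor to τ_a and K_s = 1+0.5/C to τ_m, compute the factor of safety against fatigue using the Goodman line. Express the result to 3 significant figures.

7.92

C = D/d = 70.0/8.0 = 8.7500; K_W = (4C−1)/(4C−4)+0.615/C = 1.1671; K_s = 1+0.5/C = 1.0571
F_a = (F_max−F_min)/2 = 79.5 N; F_m = (F_max+F_min)/2 = 143.5 N
τ_a = K_W·8F_aD/(πd³) = 1.1671 × 27.678 = 32.302 MPa
τ_m = K_s·8F_mD/(πd³) = 1.0571 × 49.96 = 52.815 MPa
Goodman: 1/n_f = τ_a/S_se + τ_m/S_su = 32.302/437 + 52.815/1010 = 0.07392 + 0.05229 = 0.12621
n_f = 1/0.12621 = 7.923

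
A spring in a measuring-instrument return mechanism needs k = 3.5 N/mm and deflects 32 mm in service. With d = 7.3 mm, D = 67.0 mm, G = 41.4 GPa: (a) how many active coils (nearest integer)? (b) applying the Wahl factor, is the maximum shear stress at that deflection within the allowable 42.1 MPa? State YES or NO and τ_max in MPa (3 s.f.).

N_a = Gd⁴/(8D³k) = (41.4×10³)(7.3⁴)/(8·67.0³·3.5) = 13.96 → N_a = 14
Actual rate k = Gd⁴/(8D³·14) = 3.4902 N/mm
Working load F = kδ = 3.4902·32 = 111.69 N
C = 67.0/7.3 = 9.1781; K_W = (4C−1)/(4C−4)+0.615/C = 1.1587
τ_max = K_W·8FD/(πd³) = 1.1587·48.983 = 56.757 MPa
τ_max > 42.1 MPa → exceeds allowable

(a) 14 coils; (b) NO, τ_max = 56.8 MPa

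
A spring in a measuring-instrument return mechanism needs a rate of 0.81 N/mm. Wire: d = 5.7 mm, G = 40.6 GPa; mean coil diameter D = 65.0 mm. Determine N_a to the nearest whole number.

24

N_a = Gd⁴/(8D³k) = (40.6×10³ × 5.7⁴)/(8 × 65.0³ × 0.81)
    = 4.28574e+07 / 1.77957e+06 = 24.08 → 24 coils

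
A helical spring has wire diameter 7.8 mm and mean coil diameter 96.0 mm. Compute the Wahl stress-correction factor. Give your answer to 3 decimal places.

1.116

C = D/d = 96.0/7.8 = 12.3077
K_W = (4C−1)/(4C−4) + 0.615/C = 48.231/45.231 + 0.0500 = 1.1163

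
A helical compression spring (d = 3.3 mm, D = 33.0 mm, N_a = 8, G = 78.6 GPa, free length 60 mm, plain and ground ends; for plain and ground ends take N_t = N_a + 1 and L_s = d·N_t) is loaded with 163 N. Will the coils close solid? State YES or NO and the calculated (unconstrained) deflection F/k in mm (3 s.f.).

YES, δ = 40.2 mm

k = Gd⁴/(8D³N_a) = (78.6×10³)(3.3⁴)/(8·33.0³·8) = 4.0528 N/mm
N_t = 9; L_s = 3.3·9 = 29.7 mm; δ_solid = L₀ − L_s = 60 − 29.7 = 30.3 mm
δ = F/k = 163/4.0528 = 40.219 mm
δ ≥ δ_solid → spring goes solid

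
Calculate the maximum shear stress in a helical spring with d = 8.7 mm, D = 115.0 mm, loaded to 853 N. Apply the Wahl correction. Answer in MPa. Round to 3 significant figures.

Spring index C = D/d = 115.0/8.7 = 13.2184
K_W = (4C−1)/(4C−4) + 0.615/C = 51.874/48.874 + 0.0465 = 1.1079
τ₀ = 8FD/(πd³) = 8·853·115.0/(π·8.7³) = 784760/2068.7 = 379.34 MPa
τ_max = K·τ₀ = 1.1079 × 379.34 = 420.27 MPa

420 MPa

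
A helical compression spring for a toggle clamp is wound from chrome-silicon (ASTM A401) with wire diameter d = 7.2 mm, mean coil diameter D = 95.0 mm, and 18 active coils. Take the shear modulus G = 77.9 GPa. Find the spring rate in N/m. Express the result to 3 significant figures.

1700 N/m

k = Gd⁴/(8D³N_a) = (77.9×10³ × 7.2⁴) / (8 × 95.0³ × 18)
  = 2.09347e+08 / 1.23462e+08 = 1.6956 N/mm = 1695.6 N/m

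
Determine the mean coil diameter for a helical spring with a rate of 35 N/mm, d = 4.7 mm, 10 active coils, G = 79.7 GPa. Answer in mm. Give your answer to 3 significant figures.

24.0 mm

D = (Gd⁴/(8N_a·k))^(1/3) = (79.7×10³·4.7⁴/(8·10·35))^(1/3)
  = (13889.7)^(1/3) = 24.0379 mm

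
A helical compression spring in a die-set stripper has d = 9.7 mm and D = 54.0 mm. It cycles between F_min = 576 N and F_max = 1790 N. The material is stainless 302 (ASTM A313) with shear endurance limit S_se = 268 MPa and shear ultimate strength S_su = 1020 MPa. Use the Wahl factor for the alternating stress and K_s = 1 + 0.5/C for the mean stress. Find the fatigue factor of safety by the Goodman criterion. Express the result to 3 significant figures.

1.60

C = D/d = 54.0/9.7 = 5.5670; K_W = (4C−1)/(4C−4)+0.615/C = 1.2747; K_s = 1+0.5/C = 1.0898
F_a = (F_max−F_min)/2 = 607 N; F_m = (F_max+F_min)/2 = 1183 N
τ_a = K_W·8F_aD/(πd³) = 1.2747 × 91.455 = 116.58 MPa
τ_m = K_s·8F_mD/(πd³) = 1.0898 × 178.24 = 194.25 MPa
Goodman: 1/n_f = τ_a/S_se + τ_m/S_su = 116.58/268 + 194.25/1020 = 0.43499 + 0.19044 = 0.62543
n_f = 1/0.62543 = 1.599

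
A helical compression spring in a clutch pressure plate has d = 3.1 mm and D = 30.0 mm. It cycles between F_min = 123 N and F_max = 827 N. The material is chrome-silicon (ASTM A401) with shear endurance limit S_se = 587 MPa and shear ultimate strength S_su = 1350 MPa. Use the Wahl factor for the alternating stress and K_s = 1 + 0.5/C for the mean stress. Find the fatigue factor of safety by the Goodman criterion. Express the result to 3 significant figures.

C = D/d = 30.0/3.1 = 9.6774; K_W = (4C−1)/(4C−4)+0.615/C = 1.1500; K_s = 1+0.5/C = 1.0517
F_a = (F_max−F_min)/2 = 352 N; F_m = (F_max+F_min)/2 = 475 N
τ_a = K_W·8F_aD/(πd³) = 1.1500 × 902.65 = 1038 MPa
τ_m = K_s·8F_mD/(πd³) = 1.0517 × 1218.1 = 1281 MPa
Goodman: 1/n_f = τ_a/S_se + τ_m/S_su = 1038/587 + 1281/1350 = 1.76836 + 0.94889 = 2.7173
n_f = 1/2.7173 = 0.368

0.368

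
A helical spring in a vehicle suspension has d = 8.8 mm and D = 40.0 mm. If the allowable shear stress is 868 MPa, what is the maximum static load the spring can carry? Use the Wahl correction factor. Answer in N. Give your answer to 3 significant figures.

C = D/d = 40.0/8.8 = 4.5455
K_W = (4C−1)/(4C−4) + 0.615/C = 17.182/14.182 + 0.1353 = 1.3468
τ_max = K·8FD/(πd³) → F_max = τ_allow·πd³/(8DK)
F_max = 868·π·8.8³/(8·40.0·1.3468) = 1.8583e+06/430.99 = 4311.7 N

4310 N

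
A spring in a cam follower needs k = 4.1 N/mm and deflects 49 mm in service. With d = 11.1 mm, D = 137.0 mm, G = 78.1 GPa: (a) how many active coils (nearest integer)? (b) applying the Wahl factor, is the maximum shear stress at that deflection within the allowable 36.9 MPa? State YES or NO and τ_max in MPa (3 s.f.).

(a) 14 coils; (b) NO, τ_max = 57.4 MPa

N_a = Gd⁴/(8D³k) = (78.1×10³)(11.1⁴)/(8·137.0³·4.1) = 14.06 → N_a = 14
Actual rate k = Gd⁴/(8D³·14) = 4.1168 N/mm
Working load F = kδ = 4.1168·49 = 201.72 N
C = 137.0/11.1 = 12.3423; K_W = (4C−1)/(4C−4)+0.615/C = 1.1160
τ_max = K_W·8FD/(πd³) = 1.1160·51.458 = 57.424 MPa
τ_max > 36.9 MPa → exceeds allowable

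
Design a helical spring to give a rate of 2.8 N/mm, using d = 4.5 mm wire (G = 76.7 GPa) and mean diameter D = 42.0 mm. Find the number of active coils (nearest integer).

N_a = Gd⁴/(8D³k) = (76.7×10³ × 4.5⁴)/(8 × 42.0³ × 2.8)
    = 3.14518e+07 / 1.65957e+06 = 18.95 → 19 coils

19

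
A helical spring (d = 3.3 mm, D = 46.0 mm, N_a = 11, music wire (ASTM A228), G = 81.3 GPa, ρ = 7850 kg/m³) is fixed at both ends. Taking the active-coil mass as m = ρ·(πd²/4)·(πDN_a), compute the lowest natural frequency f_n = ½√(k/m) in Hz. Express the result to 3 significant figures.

k = Gd⁴/(8D³N_a) = (81.3×10³)(3.3⁴)/(8·46.0³·11) = 1.1256 N/mm = 1125.6 N/m
Wire length L = πDN_a = π·46.0·11 = 1589.6 mm
m = ρ·(πd²/4)·L = 7850 × 8.553×10⁻⁶ m² × 1.5896 m = 0.10673 kg
f_n = ½√(k/m) = 0.5·√(1125.6/0.10673) = 0.5·√(10546) = 51.348 Hz

51.3 Hz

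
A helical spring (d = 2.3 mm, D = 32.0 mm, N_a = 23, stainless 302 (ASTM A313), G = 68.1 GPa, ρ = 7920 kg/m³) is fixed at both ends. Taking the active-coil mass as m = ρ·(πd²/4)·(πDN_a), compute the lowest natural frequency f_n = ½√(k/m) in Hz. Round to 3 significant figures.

k = Gd⁴/(8D³N_a) = (68.1×10³)(2.3⁴)/(8·32.0³·23) = 0.31608 N/mm = 316.08 N/m
Wire length L = πDN_a = π·32.0·23 = 2312.2 mm
m = ρ·(πd²/4)·L = 7920 × 4.1548×10⁻⁶ m² × 2.3122 m = 0.076085 kg
f_n = ½√(k/m) = 0.5·√(316.08/0.076085) = 0.5·√(4154.2) = 32.227 Hz

32.2 Hz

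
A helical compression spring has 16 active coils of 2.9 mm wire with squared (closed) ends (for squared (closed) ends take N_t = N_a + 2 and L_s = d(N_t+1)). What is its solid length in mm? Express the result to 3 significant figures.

55.1 mm

squared (closed) ends: N_t = N_a + 2 = 16 + 2 = 18
L_s = d·(N_t+1) = 2.9 × 19 = 55.1 mm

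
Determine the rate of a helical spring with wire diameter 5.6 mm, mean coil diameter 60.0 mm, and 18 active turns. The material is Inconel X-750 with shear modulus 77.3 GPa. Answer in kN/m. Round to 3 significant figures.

2.44 kN/m

k = Gd⁴/(8D³N_a) = (77.3×10³ × 5.6⁴) / (8 × 60.0³ × 18)
  = 7.60207e+07 / 3.1104e+07 = 2.4441 N/mm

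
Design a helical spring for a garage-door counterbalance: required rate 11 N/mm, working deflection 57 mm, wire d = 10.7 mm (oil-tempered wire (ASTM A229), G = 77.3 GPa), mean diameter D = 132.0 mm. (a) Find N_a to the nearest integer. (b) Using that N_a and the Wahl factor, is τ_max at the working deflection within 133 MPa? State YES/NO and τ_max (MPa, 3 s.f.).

N_a = Gd⁴/(8D³k) = (77.3×10³)(10.7⁴)/(8·132.0³·11) = 5.006 → N_a = 5
Actual rate k = Gd⁴/(8D³·5) = 11.014 N/mm
Working load F = kδ = 11.014·57 = 627.78 N
C = 132.0/10.7 = 12.3364; K_W = (4C−1)/(4C−4)+0.615/C = 1.1160
τ_max = K_W·8FD/(πd³) = 1.1160·172.25 = 192.24 MPa
τ_max > 133 MPa → exceeds allowable

(a) 5 coils; (b) NO, τ_max = 192 MPa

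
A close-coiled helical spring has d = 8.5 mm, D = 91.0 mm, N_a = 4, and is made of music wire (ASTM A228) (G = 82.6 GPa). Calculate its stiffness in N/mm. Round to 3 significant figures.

17.9 N/mm

k = Gd⁴/(8D³N_a) = (82.6×10³ × 8.5⁴) / (8 × 91.0³ × 4)
  = 4.31177e+08 / 2.41143e+07 = 17.881 N/mm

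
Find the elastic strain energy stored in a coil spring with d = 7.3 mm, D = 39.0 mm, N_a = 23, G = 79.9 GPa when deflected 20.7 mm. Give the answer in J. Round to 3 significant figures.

4.45 J

k = Gd⁴/(8D³N_a) = (79.9×10³)(7.3⁴)/(8·39.0³·23) = 20.789 N/mm
U = ½kδ² = 0.5 × 20.789 × 20.7² = 4453.9 N·mm = 4.4539 J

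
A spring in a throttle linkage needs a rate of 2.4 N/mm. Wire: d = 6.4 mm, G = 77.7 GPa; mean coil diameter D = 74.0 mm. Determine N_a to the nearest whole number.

17

N_a = Gd⁴/(8D³k) = (77.7×10³ × 6.4⁴)/(8 × 74.0³ × 2.4)
    = 1.30359e+08 / 7.7803e+06 = 16.76 → 17 coils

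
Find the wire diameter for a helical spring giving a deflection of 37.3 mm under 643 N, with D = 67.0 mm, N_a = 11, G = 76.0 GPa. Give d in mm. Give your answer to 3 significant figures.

Required rate k = F/δ = 643/37.3 = 17.239 N/mm
d = (8D³N_a·k / G)^(1/4) = (8·67.0³·11·17.239 / (76.0×10³))^0.25
  = (6003.4)^0.25 = 8.8024 mm

8.80 mm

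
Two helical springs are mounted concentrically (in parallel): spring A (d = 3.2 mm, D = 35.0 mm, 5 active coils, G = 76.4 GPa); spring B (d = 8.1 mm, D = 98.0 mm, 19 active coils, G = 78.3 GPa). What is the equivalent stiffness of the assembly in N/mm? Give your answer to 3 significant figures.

7.03 N/mm

k_A = Gd⁴/(8D³N_a) = (76.4×10³)(3.2⁴)/(8·35.0³·5) = 4.6712 N/mm
k_B = Gd⁴/(8D³N_a) = (78.3×10³)(8.1⁴)/(8·98.0³·19) = 2.356 N/mm
Parallel: k_eq = 4.6712 + 2.356 = 7.0272 N/mm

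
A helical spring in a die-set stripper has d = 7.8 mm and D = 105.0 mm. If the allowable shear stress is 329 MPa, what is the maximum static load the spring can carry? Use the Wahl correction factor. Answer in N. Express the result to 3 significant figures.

C = D/d = 105.0/7.8 = 13.4615
K_W = (4C−1)/(4C−4) + 0.615/C = 52.846/49.846 + 0.0457 = 1.1059
τ_max = K·8FD/(πd³) → F_max = τ_allow·πd³/(8DK)
F_max = 329·π·7.8³/(8·105.0·1.1059) = 4.9049e+05/928.93 = 528.01 N

528 N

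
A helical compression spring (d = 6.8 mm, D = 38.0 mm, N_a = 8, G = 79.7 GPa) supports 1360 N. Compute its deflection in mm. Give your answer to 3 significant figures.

28.0 mm

k = Gd⁴/(8D³N_a) = (79.7×10³)(6.8⁴)/(8·38.0³·8) = 48.525 N/mm
δ = F/k = 1360 / 48.525 = 28.027 mm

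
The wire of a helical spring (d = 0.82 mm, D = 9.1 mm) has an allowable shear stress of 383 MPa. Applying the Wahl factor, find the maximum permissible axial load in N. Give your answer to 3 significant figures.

C = D/d = 9.1/0.82 = 11.0976
K_W = (4C−1)/(4C−4) + 0.615/C = 43.390/40.390 + 0.0554 = 1.1297
τ_max = K·8FD/(πd³) → F_max = τ_allow·πd³/(8DK)
F_max = 383·π·0.82³/(8·9.1·1.1297) = 663.42/82.242 = 8.0667 N

8.07 N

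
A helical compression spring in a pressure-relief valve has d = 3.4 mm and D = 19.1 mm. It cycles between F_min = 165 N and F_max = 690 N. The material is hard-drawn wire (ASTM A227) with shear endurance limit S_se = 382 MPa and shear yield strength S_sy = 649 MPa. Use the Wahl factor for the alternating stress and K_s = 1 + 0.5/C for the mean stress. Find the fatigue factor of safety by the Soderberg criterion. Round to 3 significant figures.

0.508

C = D/d = 19.1/3.4 = 5.6176; K_W = (4C−1)/(4C−4)+0.615/C = 1.2719; K_s = 1+0.5/C = 1.0890
F_a = (F_max−F_min)/2 = 262.5 N; F_m = (F_max+F_min)/2 = 427.5 N
τ_a = K_W·8F_aD/(πd³) = 1.2719 × 324.84 = 413.16 MPa
τ_m = K_s·8F_mD/(πd³) = 1.0890 × 529.02 = 576.11 MPa
Soderberg: 1/n_f = τ_a/S_se + τ_m/S_sy = 413.16/382 + 576.11/649 = 1.08157 + 0.88768 = 1.9693
n_f = 1/1.9693 = 0.5078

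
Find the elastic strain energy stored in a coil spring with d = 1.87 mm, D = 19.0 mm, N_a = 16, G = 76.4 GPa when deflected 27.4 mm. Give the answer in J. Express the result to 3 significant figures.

k = Gd⁴/(8D³N_a) = (76.4×10³)(1.87⁴)/(8·19.0³·16) = 1.0641 N/mm
U = ½kδ² = 0.5 × 1.0641 × 27.4² = 399.45 N·mm = 0.39945 J

0.399 J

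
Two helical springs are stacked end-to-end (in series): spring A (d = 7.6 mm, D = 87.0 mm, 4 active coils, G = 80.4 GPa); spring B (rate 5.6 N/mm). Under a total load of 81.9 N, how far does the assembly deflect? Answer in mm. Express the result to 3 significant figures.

21.1 mm

k_A = Gd⁴/(8D³N_a) = (80.4×10³)(7.6⁴)/(8·87.0³·4) = 12.729 N/mm
Series: 1/k_eq = 1/12.729 + 1/5.6 = 0.25713; k_eq = 3.8891 N/mm
δ = F/k_eq = 81.9/3.8891 = 21.059 mm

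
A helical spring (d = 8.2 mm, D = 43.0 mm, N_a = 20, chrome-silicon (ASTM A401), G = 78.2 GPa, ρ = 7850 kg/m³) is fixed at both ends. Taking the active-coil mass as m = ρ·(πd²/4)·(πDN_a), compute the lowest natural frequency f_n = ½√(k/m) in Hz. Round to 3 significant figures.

k = Gd⁴/(8D³N_a) = (78.2×10³)(8.2⁴)/(8·43.0³·20) = 27.793 N/mm = 27793 N/m
Wire length L = πDN_a = π·43.0·20 = 2701.8 mm
m = ρ·(πd²/4)·L = 7850 × 52.81×10⁻⁶ m² × 2.7018 m = 1.12 kg
f_n = ½√(k/m) = 0.5·√(27793/1.12) = 0.5·√(24814) = 78.763 Hz

78.8 Hz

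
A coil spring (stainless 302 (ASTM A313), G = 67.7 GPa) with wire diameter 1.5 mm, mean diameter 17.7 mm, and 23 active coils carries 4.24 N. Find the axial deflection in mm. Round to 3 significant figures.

k = Gd⁴/(8D³N_a) = (67.7×10³)(1.5⁴)/(8·17.7³·23) = 0.3359 N/mm
δ = F/k = 4.24 / 0.3359 = 12.623 mm

12.6 mm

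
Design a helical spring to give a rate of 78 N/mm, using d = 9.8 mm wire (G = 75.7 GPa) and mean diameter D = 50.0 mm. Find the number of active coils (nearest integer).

N_a = Gd⁴/(8D³k) = (75.7×10³ × 9.8⁴)/(8 × 50.0³ × 78)
    = 6.98233e+08 / 7.8e+07 = 8.952 → 9 coils

9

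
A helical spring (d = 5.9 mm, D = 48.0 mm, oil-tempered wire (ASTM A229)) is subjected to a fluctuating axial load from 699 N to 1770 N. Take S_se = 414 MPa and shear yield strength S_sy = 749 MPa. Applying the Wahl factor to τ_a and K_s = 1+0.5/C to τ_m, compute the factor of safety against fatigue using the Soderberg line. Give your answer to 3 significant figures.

0.513

C = D/d = 48.0/5.9 = 8.1356; K_W = (4C−1)/(4C−4)+0.615/C = 1.1807; K_s = 1+0.5/C = 1.0615
F_a = (F_max−F_min)/2 = 535.5 N; F_m = (F_max+F_min)/2 = 1234.5 N
τ_a = K_W·8F_aD/(πd³) = 1.1807 × 318.7 = 376.29 MPa
τ_m = K_s·8F_mD/(πd³) = 1.0615 × 734.71 = 779.86 MPa
Soderberg: 1/n_f = τ_a/S_se + τ_m/S_sy = 376.29/414 + 779.86/749 = 0.90892 + 1.04121 = 1.9501
n_f = 1/1.9501 = 0.5128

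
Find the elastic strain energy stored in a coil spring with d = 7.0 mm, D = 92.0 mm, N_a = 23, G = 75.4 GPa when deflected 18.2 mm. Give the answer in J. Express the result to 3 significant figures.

k = Gd⁴/(8D³N_a) = (75.4×10³)(7.0⁴)/(8·92.0³·23) = 1.2635 N/mm
U = ½kδ² = 0.5 × 1.2635 × 18.2² = 209.26 N·mm = 0.20926 J

0.209 J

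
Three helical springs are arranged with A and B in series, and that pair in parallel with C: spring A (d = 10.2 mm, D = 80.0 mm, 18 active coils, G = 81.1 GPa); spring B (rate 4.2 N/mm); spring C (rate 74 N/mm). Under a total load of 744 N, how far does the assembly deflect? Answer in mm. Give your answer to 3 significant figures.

k_A = Gd⁴/(8D³N_a) = (81.1×10³)(10.2⁴)/(8·80.0³·18) = 11.907 N/mm
Springs A,B series: k_AB = 1/(1/11.907+1/4.2) = 3.1048 N/mm; parallel with C: k_eq = 3.1048+74 = 77.105 N/mm
δ = F/k_eq = 744/77.105 = 9.6492 mm

9.65 mm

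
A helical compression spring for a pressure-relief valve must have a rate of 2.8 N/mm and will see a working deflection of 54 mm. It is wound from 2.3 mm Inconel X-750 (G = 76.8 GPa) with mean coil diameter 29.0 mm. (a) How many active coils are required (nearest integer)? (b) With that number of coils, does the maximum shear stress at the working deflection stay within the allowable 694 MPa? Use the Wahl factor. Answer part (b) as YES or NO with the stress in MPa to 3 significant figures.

(a) 4 coils; (b) NO, τ_max = 1000 MPa

N_a = Gd⁴/(8D³k) = (76.8×10³)(2.3⁴)/(8·29.0³·2.8) = 3.934 → N_a = 4
Actual rate k = Gd⁴/(8D³·4) = 2.7538 N/mm
Working load F = kδ = 2.7538·54 = 148.7 N
C = 29.0/2.3 = 12.6087; K_W = (4C−1)/(4C−4)+0.615/C = 1.1134
τ_max = K_W·8FD/(πd³) = 1.1134·902.56 = 1004.9 MPa
τ_max > 694 MPa → exceeds allowable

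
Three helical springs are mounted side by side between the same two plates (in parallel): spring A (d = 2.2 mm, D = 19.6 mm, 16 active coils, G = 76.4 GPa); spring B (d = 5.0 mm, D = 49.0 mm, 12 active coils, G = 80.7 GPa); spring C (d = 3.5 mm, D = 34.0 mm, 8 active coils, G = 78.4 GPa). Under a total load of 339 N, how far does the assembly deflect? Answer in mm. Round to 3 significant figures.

k_A = Gd⁴/(8D³N_a) = (76.4×10³)(2.2⁴)/(8·19.6³·16) = 1.857 N/mm
k_B = Gd⁴/(8D³N_a) = (80.7×10³)(5.0⁴)/(8·49.0³·12) = 4.4657 N/mm
k_C = Gd⁴/(8D³N_a) = (78.4×10³)(3.5⁴)/(8·34.0³·8) = 4.677 N/mm
Parallel: k_eq = 1.857 + 4.4657 + 4.677 = 11 N/mm
δ = F/k_eq = 339/11 = 30.819 mm

30.8 mm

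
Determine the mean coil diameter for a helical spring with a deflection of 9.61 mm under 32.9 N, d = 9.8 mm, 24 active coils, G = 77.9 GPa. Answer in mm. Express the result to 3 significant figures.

103 mm

Required rate k = F/δ = 32.9/9.61 = 3.4235 N/mm
D = (Gd⁴/(8N_a·k))^(1/3) = (77.9×10³·9.8⁴/(8·24·3.4235))^(1/3)
  = (1.09312e+06)^(1/3) = 103.0124 mm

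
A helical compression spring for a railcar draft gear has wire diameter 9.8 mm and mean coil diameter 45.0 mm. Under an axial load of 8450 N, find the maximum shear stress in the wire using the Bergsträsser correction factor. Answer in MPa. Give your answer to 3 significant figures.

Spring index C = D/d = 45.0/9.8 = 4.5918
K_B = (4C+2)/(4C−3) = 20.367/15.367 = 1.3254
τ₀ = 8FD/(πd³) = 8·8450·45.0/(π·9.8³) = 3.042e+06/2956.8 = 1028.8 MPa
τ_max = K·τ₀ = 1.3254 × 1028.8 = 1363.5 MPa

1360 MPa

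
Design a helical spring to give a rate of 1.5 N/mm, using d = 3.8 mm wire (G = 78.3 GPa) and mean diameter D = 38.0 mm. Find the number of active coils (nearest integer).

N_a = Gd⁴/(8D³k) = (78.3×10³ × 3.8⁴)/(8 × 38.0³ × 1.5)
    = 1.63266e+07 / 658464 = 24.79 → 25 coils

25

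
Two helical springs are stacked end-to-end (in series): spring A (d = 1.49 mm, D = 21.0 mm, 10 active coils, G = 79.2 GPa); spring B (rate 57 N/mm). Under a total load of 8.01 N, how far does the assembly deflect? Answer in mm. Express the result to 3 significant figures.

k_A = Gd⁴/(8D³N_a) = (79.2×10³)(1.49⁴)/(8·21.0³·10) = 0.52689 N/mm
Series: 1/k_eq = 1/0.52689 + 1/57 = 1.9155; k_eq = 0.52207 N/mm
δ = F/k_eq = 8.01/0.52207 = 15.343 mm

15.3 mm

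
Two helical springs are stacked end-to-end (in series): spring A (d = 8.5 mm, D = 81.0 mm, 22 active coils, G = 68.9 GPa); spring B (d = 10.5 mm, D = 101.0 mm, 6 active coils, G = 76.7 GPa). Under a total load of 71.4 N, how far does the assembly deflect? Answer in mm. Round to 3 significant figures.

22.4 mm

k_A = Gd⁴/(8D³N_a) = (68.9×10³)(8.5⁴)/(8·81.0³·22) = 3.8453 N/mm
k_B = Gd⁴/(8D³N_a) = (76.7×10³)(10.5⁴)/(8·101.0³·6) = 18.852 N/mm
Series: 1/k_eq = 1/3.8453 + 1/18.852 = 0.31311; k_eq = 3.1938 N/mm
δ = F/k_eq = 71.4/3.1938 = 22.356 mm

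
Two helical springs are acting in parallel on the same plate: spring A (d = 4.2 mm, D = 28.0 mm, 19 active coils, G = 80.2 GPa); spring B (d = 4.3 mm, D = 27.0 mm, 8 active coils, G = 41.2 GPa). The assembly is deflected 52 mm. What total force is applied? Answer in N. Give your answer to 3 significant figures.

k_A = Gd⁴/(8D³N_a) = (80.2×10³)(4.2⁴)/(8·28.0³·19) = 7.4792 N/mm
k_B = Gd⁴/(8D³N_a) = (41.2×10³)(4.3⁴)/(8·27.0³·8) = 11.181 N/mm
Parallel: k_eq = 7.4792 + 11.181 = 18.661 N/mm
F = k_eq·δ = 18.661·52 = 970.35 N

970 N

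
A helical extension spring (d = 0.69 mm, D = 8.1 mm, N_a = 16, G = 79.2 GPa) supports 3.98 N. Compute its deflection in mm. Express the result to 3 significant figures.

k = Gd⁴/(8D³N_a) = (79.2×10³)(0.69⁴)/(8·8.1³·16) = 0.26391 N/mm
δ = F/k = 3.98 / 0.26391 = 15.081 mm

15.1 mm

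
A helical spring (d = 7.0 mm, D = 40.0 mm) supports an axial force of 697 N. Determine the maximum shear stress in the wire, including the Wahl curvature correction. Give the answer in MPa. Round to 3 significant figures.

Spring index C = D/d = 40.0/7.0 = 5.7143
K_W = (4C−1)/(4C−4) + 0.615/C = 21.857/18.857 + 0.1076 = 1.2667
τ₀ = 8FD/(πd³) = 8·697·40.0/(π·7.0³) = 223040/1077.6 = 206.98 MPa
τ_max = K·τ₀ = 1.2667 × 206.98 = 262.19 MPa

262 MPa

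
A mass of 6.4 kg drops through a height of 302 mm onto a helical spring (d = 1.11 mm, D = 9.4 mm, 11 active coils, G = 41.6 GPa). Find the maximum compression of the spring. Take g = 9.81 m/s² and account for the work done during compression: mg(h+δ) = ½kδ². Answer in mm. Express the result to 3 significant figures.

294 mm

k = Gd⁴/(8D³N_a) = (41.6×10³)(1.11⁴)/(8·9.4³·11) = 0.86401 N/mm
W = mg = 6.4 × 9.81 = 62.784 N
½kδ² − Wδ − Wh = 0 → δ = (W + √(W² + 2kWh))/k
δ = (62.784 + √(3941.8 + 32764.6))/0.86401 = (62.784 + 191.59)/0.86401 = 294.41 mm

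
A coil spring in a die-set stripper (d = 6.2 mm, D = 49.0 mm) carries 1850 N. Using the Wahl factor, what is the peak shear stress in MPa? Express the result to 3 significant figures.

1150 MPa

Spring index C = D/d = 49.0/6.2 = 7.9032
K_W = (4C−1)/(4C−4) + 0.615/C = 30.613/27.613 + 0.0778 = 1.1865
τ₀ = 8FD/(πd³) = 8·1850·49.0/(π·6.2³) = 725200/748.73 = 968.57 MPa
τ_max = K·τ₀ = 1.1865 × 968.57 = 1149.2 MPa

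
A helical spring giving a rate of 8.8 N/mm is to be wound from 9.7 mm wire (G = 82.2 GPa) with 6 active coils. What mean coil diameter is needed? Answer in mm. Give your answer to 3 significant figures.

120 mm

D = (Gd⁴/(8N_a·k))^(1/3) = (82.2×10³·9.7⁴/(8·6·8.8))^(1/3)
  = (1.7228e+06)^(1/3) = 119.8795 mm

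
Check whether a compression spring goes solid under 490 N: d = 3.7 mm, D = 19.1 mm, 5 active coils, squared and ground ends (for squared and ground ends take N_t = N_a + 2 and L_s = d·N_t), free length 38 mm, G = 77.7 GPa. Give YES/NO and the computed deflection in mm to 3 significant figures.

k = Gd⁴/(8D³N_a) = (77.7×10³)(3.7⁴)/(8·19.1³·5) = 52.248 N/mm
N_t = 7; L_s = 3.7·7 = 25.9 mm; δ_solid = L₀ − L_s = 38 − 25.9 = 12.1 mm
δ = F/k = 490/52.248 = 9.3784 mm
δ < δ_solid → spring does not go solid

NO, δ = 9.38 mm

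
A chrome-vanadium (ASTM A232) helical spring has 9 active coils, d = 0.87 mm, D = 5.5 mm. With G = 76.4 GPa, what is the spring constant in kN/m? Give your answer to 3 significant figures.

3.65 kN/m

k = Gd⁴/(8D³N_a) = (76.4×10³ × 0.87⁴) / (8 × 5.5³ × 9)
  = 43769.4 / 11979 = 3.6538 N/mm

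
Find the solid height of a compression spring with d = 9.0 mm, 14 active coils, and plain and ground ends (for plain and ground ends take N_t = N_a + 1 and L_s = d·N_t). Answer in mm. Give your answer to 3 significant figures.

135 mm

plain and ground ends: N_t = N_a + 1 = 14 + 1 = 15
L_s = d·N_t = 9.0 × 15 = 135 mm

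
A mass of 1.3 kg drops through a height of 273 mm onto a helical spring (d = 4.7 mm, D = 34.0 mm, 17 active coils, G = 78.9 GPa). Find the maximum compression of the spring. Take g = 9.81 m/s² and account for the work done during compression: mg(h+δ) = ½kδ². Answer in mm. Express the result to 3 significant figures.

32.9 mm

k = Gd⁴/(8D³N_a) = (78.9×10³)(4.7⁴)/(8·34.0³·17) = 7.2027 N/mm
W = mg = 1.3 × 9.81 = 12.753 N
½kδ² − Wδ − Wh = 0 → δ = (W + √(W² + 2kWh))/k
δ = (12.753 + √(162.64 + 50153.1))/7.2027 = (12.753 + 224.31)/7.2027 = 32.914 mm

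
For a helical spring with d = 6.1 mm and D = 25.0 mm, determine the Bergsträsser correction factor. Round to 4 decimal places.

C = D/d = 25.0/6.1 = 4.0984
K_B = (4C+2)/(4C−3) = 18.393/13.393 = 1.3733

1.3733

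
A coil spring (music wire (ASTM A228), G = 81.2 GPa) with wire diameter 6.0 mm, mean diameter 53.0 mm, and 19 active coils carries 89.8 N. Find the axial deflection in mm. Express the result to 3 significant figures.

19.3 mm

k = Gd⁴/(8D³N_a) = (81.2×10³)(6.0⁴)/(8·53.0³·19) = 4.6504 N/mm
δ = F/k = 89.8 / 4.6504 = 19.31 mm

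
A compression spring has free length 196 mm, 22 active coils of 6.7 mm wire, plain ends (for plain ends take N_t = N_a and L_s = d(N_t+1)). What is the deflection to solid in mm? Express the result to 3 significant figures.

N_t = 22; L_s = 6.7·23 = 154.1 mm
δ_solid = L₀ − L_s = 196 − 154.1 = 41.9 mm

41.9 mm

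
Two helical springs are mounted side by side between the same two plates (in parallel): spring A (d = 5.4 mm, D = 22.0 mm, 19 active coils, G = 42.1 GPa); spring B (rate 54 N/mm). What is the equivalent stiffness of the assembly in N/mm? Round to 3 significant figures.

k_A = Gd⁴/(8D³N_a) = (42.1×10³)(5.4⁴)/(8·22.0³·19) = 22.118 N/mm
Parallel: k_eq = 22.118 + 54 = 76.118 N/mm

76.1 N/mm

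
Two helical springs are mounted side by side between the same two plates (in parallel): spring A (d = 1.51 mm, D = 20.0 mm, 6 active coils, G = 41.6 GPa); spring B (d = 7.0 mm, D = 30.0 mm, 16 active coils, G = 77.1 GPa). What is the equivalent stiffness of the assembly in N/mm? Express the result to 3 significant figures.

k_A = Gd⁴/(8D³N_a) = (41.6×10³)(1.51⁴)/(8·20.0³·6) = 0.56321 N/mm
k_B = Gd⁴/(8D³N_a) = (77.1×10³)(7.0⁴)/(8·30.0³·16) = 53.564 N/mm
Parallel: k_eq = 0.56321 + 53.564 = 54.127 N/mm

54.1 N/mm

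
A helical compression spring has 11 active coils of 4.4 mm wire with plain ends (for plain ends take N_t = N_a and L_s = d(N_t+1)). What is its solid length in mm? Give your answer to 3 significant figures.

52.8 mm

plain ends: N_t = N_a = 11
L_s = d·(N_t+1) = 4.4 × 12 = 52.8 mm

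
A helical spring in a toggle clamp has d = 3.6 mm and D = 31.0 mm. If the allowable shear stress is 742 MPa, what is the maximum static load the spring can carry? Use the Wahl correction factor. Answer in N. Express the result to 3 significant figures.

375 N

C = D/d = 31.0/3.6 = 8.6111
K_W = (4C−1)/(4C−4) + 0.615/C = 33.444/30.444 + 0.0714 = 1.1700
τ_max = K·8FD/(πd³) → F_max = τ_allow·πd³/(8DK)
F_max = 742·π·3.6³/(8·31.0·1.1700) = 1.0876e+05/290.15 = 374.83 N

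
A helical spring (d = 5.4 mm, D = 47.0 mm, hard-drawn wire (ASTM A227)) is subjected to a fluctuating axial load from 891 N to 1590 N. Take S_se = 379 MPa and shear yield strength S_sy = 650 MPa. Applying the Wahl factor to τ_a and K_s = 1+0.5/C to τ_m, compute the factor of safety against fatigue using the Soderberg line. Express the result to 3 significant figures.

C = D/d = 47.0/5.4 = 8.7037; K_W = (4C−1)/(4C−4)+0.615/C = 1.1680; K_s = 1+0.5/C = 1.0574
F_a = (F_max−F_min)/2 = 349.5 N; F_m = (F_max+F_min)/2 = 1240.5 N
τ_a = K_W·8F_aD/(πd³) = 1.1680 × 265.65 = 310.28 MPa
τ_m = K_s·8F_mD/(πd³) = 1.0574 × 942.87 = 997.04 MPa
Soderberg: 1/n_f = τ_a/S_se + τ_m/S_sy = 310.28/379 + 997.04/650 = 0.81868 + 1.53391 = 2.3526
n_f = 1/2.3526 = 0.4251

0.425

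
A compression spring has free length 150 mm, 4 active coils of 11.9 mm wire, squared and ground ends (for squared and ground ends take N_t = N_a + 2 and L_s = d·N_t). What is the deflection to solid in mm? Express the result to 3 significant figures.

N_t = 6; L_s = 11.9·6 = 71.4 mm
δ_solid = L₀ − L_s = 150 − 71.4 = 78.6 mm

78.6 mm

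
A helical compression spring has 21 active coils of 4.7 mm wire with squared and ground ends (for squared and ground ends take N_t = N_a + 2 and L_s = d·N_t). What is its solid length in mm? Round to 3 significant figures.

108 mm

squared and ground ends: N_t = N_a + 2 = 21 + 2 = 23
L_s = d·N_t = 4.7 × 23 = 108.1 mm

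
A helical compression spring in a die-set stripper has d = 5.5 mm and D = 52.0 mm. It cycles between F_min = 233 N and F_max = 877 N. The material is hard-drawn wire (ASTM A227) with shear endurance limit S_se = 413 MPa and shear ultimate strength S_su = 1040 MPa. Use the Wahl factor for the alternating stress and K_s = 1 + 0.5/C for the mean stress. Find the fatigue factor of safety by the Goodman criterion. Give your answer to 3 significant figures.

0.860

C = D/d = 52.0/5.5 = 9.4545; K_W = (4C−1)/(4C−4)+0.615/C = 1.1538; K_s = 1+0.5/C = 1.0529
F_a = (F_max−F_min)/2 = 322 N; F_m = (F_max+F_min)/2 = 555 N
τ_a = K_W·8F_aD/(πd³) = 1.1538 × 256.28 = 295.68 MPa
τ_m = K_s·8F_mD/(πd³) = 1.0529 × 441.72 = 465.08 MPa
Goodman: 1/n_f = τ_a/S_se + τ_m/S_su = 295.68/413 + 465.08/1040 = 0.71594 + 0.44719 = 1.1631
n_f = 1/1.1631 = 0.8597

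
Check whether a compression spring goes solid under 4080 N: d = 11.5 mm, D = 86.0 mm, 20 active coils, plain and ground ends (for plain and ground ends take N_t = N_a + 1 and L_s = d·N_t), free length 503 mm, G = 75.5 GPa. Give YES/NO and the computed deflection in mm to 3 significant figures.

k = Gd⁴/(8D³N_a) = (75.5×10³)(11.5⁴)/(8·86.0³·20) = 12.975 N/mm
N_t = 21; L_s = 11.5·21 = 241.5 mm; δ_solid = L₀ − L_s = 503 − 241.5 = 261.5 mm
δ = F/k = 4080/12.975 = 314.44 mm
δ ≥ δ_solid → spring goes solid

YES, δ = 314 mm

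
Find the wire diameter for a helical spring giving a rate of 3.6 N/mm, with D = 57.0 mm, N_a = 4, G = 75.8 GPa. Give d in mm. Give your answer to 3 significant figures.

d = (8D³N_a·k / G)^(1/4) = (8·57.0³·4·3.6 / (75.8×10³))^0.25
  = (281.45)^0.25 = 4.0959 mm

4.10 mm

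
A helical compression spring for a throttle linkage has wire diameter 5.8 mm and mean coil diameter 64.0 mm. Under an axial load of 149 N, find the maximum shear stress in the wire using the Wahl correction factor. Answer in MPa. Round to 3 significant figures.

Spring index C = D/d = 64.0/5.8 = 11.0345
K_W = (4C−1)/(4C−4) + 0.615/C = 43.138/40.138 + 0.0557 = 1.1305
τ₀ = 8FD/(πd³) = 8·149·64.0/(π·5.8³) = 76288/612.96 = 124.46 MPa
τ_max = K·τ₀ = 1.1305 × 124.46 = 140.7 MPa

141 MPa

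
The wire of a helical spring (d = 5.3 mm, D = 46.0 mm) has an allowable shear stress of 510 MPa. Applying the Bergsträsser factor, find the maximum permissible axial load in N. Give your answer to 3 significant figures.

560 N

C = D/d = 46.0/5.3 = 8.6792
K_B = (4C+2)/(4C−3) = 36.717/31.717 = 1.1576
τ_max = K·8FD/(πd³) → F_max = τ_allow·πd³/(8DK)
F_max = 510·π·5.3³/(8·46.0·1.1576) = 2.3853e+05/426.01 = 559.92 N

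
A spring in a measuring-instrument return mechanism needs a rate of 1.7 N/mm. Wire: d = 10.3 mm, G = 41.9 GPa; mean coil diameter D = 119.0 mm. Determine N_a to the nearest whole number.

21

N_a = Gd⁴/(8D³k) = (41.9×10³ × 10.3⁴)/(8 × 119.0³ × 1.7)
    = 4.71588e+08 / 2.29182e+07 = 20.58 → 21 coils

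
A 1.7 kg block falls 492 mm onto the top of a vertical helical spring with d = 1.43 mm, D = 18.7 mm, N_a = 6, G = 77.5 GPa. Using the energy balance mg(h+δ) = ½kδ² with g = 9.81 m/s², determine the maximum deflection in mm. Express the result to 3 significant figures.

k = Gd⁴/(8D³N_a) = (77.5×10³)(1.43⁴)/(8·18.7³·6) = 1.0325 N/mm
W = mg = 1.7 × 9.81 = 16.677 N
½kδ² − Wδ − Wh = 0 → δ = (W + √(W² + 2kWh))/k
δ = (16.677 + √(278.12 + 16943.1))/1.0325 = (16.677 + 131.23)/1.0325 = 143.25 mm

143 mm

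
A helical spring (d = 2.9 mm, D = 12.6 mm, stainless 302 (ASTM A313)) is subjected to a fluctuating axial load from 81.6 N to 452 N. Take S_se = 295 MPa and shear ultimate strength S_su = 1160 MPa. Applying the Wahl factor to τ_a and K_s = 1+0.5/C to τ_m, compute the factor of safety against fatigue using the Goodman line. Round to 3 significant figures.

C = D/d = 12.6/2.9 = 4.3448; K_W = (4C−1)/(4C−4)+0.615/C = 1.3658; K_s = 1+0.5/C = 1.1151
F_a = (F_max−F_min)/2 = 185.2 N; F_m = (F_max+F_min)/2 = 266.8 N
τ_a = K_W·8F_aD/(πd³) = 1.3658 × 243.65 = 332.76 MPa
τ_m = K_s·8F_mD/(πd³) = 1.1151 × 351 = 391.39 MPa
Goodman: 1/n_f = τ_a/S_se + τ_m/S_su = 332.76/295 + 391.39/1160 = 1.12801 + 0.33740 = 1.4654
n_f = 1/1.4654 = 0.6824

0.682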